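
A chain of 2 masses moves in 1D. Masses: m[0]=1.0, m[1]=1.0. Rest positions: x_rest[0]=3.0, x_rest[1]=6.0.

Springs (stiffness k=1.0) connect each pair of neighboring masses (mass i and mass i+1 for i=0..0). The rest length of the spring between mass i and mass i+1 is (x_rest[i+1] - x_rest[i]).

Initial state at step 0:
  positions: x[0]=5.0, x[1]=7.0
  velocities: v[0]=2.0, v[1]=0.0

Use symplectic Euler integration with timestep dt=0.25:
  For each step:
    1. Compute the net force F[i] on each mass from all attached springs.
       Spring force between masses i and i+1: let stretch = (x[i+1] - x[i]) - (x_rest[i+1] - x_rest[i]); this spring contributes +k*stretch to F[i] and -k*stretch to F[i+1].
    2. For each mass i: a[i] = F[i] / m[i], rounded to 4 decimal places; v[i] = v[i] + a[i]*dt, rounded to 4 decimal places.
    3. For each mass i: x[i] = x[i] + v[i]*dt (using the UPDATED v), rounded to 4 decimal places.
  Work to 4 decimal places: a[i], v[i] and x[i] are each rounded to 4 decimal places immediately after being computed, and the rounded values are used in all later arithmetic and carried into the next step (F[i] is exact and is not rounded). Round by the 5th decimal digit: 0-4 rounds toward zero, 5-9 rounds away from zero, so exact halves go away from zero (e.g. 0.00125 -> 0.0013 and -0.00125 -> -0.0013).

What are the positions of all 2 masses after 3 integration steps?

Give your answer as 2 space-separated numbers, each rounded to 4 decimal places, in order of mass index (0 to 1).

Step 0: x=[5.0000 7.0000] v=[2.0000 0.0000]
Step 1: x=[5.4375 7.0625] v=[1.7500 0.2500]
Step 2: x=[5.7891 7.2110] v=[1.4063 0.5938]
Step 3: x=[6.0421 7.4581] v=[1.0118 0.9883]

Answer: 6.0421 7.4581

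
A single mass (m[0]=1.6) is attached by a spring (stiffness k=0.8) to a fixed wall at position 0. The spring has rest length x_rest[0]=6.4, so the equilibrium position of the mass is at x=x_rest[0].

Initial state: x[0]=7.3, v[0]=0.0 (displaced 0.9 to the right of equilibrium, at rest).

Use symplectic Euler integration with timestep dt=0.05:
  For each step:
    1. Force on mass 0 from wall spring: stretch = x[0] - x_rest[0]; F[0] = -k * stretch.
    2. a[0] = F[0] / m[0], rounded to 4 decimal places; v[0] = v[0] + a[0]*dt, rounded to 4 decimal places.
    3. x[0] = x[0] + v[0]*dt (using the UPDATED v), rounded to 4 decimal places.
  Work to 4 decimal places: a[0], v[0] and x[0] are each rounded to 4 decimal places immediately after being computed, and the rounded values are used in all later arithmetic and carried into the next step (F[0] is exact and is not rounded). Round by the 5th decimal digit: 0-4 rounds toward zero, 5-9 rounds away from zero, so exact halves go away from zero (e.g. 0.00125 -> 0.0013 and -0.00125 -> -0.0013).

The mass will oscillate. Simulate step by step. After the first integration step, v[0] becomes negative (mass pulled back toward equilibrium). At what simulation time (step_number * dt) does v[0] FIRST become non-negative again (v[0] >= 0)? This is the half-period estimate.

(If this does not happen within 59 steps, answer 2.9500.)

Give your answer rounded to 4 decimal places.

Answer: 2.9500

Derivation:
Step 0: x=[7.3000] v=[0.0000]
Step 1: x=[7.2989] v=[-0.0225]
Step 2: x=[7.2967] v=[-0.0450]
Step 3: x=[7.2933] v=[-0.0674]
Step 4: x=[7.2888] v=[-0.0897]
Step 5: x=[7.2832] v=[-0.1119]
Step 6: x=[7.2765] v=[-0.1340]
Step 7: x=[7.2687] v=[-0.1559]
Step 8: x=[7.2598] v=[-0.1776]
Step 9: x=[7.2498] v=[-0.1991]
Step 10: x=[7.2388] v=[-0.2203]
Step 11: x=[7.2267] v=[-0.2413]
Step 12: x=[7.2136] v=[-0.2620]
Step 13: x=[7.1995] v=[-0.2823]
Step 14: x=[7.1844] v=[-0.3023]
Step 15: x=[7.1683] v=[-0.3219]
Step 16: x=[7.1512] v=[-0.3411]
Step 17: x=[7.1332] v=[-0.3599]
Step 18: x=[7.1143] v=[-0.3782]
Step 19: x=[7.0945] v=[-0.3961]
Step 20: x=[7.0738] v=[-0.4135]
Step 21: x=[7.0523] v=[-0.4303]
Step 22: x=[7.0300] v=[-0.4466]
Step 23: x=[7.0069] v=[-0.4624]
Step 24: x=[6.9830] v=[-0.4776]
Step 25: x=[6.9584] v=[-0.4922]
Step 26: x=[6.9331] v=[-0.5062]
Step 27: x=[6.9071] v=[-0.5195]
Step 28: x=[6.8805] v=[-0.5322]
Step 29: x=[6.8533] v=[-0.5442]
Step 30: x=[6.8255] v=[-0.5555]
Step 31: x=[6.7972] v=[-0.5661]
Step 32: x=[6.7684] v=[-0.5760]
Step 33: x=[6.7391] v=[-0.5852]
Step 34: x=[6.7094] v=[-0.5937]
Step 35: x=[6.6793] v=[-0.6014]
Step 36: x=[6.6489] v=[-0.6084]
Step 37: x=[6.6182] v=[-0.6146]
Step 38: x=[6.5872] v=[-0.6201]
Step 39: x=[6.5560] v=[-0.6248]
Step 40: x=[6.5246] v=[-0.6287]
Step 41: x=[6.4930] v=[-0.6318]
Step 42: x=[6.4613] v=[-0.6341]
Step 43: x=[6.4295] v=[-0.6356]
Step 44: x=[6.3977] v=[-0.6363]
Step 45: x=[6.3659] v=[-0.6362]
Step 46: x=[6.3341] v=[-0.6353]
Step 47: x=[6.3024] v=[-0.6337]
Step 48: x=[6.2708] v=[-0.6313]
Step 49: x=[6.2394] v=[-0.6281]
Step 50: x=[6.2082] v=[-0.6241]
Step 51: x=[6.1772] v=[-0.6193]
Step 52: x=[6.1465] v=[-0.6137]
Step 53: x=[6.1161] v=[-0.6074]
Step 54: x=[6.0861] v=[-0.6003]
Step 55: x=[6.0565] v=[-0.5925]
Step 56: x=[6.0273] v=[-0.5839]
Step 57: x=[5.9986] v=[-0.5746]
Step 58: x=[5.9704] v=[-0.5646]
Step 59: x=[5.9427] v=[-0.5539]
v[0] did not become non-negative within 59 steps; using fallback time=2.9500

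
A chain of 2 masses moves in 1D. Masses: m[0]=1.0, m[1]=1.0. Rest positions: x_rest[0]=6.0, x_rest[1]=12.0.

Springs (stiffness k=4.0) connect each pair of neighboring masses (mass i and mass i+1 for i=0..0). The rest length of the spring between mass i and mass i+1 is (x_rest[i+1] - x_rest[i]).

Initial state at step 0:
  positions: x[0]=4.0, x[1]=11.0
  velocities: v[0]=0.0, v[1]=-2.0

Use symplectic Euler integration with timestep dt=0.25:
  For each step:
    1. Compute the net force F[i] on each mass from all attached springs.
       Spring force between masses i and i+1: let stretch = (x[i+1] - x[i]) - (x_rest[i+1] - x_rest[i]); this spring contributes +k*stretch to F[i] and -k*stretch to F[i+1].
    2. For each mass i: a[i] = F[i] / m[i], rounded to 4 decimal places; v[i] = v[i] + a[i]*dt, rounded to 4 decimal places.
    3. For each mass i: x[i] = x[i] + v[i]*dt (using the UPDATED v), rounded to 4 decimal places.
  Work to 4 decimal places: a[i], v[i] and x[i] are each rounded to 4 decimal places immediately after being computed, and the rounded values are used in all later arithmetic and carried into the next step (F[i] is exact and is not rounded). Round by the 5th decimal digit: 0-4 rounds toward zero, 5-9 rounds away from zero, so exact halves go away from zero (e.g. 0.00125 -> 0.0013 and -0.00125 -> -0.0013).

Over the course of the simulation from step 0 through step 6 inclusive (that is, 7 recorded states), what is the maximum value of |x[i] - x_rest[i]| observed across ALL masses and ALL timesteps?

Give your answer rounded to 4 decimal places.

Answer: 3.3437

Derivation:
Step 0: x=[4.0000 11.0000] v=[0.0000 -2.0000]
Step 1: x=[4.2500 10.2500] v=[1.0000 -3.0000]
Step 2: x=[4.5000 9.5000] v=[1.0000 -3.0000]
Step 3: x=[4.5000 9.0000] v=[0.0000 -2.0000]
Step 4: x=[4.1250 8.8750] v=[-1.5000 -0.5000]
Step 5: x=[3.4375 9.0625] v=[-2.7500 0.7500]
Step 6: x=[2.6563 9.3438] v=[-3.1250 1.1250]
Max displacement = 3.3437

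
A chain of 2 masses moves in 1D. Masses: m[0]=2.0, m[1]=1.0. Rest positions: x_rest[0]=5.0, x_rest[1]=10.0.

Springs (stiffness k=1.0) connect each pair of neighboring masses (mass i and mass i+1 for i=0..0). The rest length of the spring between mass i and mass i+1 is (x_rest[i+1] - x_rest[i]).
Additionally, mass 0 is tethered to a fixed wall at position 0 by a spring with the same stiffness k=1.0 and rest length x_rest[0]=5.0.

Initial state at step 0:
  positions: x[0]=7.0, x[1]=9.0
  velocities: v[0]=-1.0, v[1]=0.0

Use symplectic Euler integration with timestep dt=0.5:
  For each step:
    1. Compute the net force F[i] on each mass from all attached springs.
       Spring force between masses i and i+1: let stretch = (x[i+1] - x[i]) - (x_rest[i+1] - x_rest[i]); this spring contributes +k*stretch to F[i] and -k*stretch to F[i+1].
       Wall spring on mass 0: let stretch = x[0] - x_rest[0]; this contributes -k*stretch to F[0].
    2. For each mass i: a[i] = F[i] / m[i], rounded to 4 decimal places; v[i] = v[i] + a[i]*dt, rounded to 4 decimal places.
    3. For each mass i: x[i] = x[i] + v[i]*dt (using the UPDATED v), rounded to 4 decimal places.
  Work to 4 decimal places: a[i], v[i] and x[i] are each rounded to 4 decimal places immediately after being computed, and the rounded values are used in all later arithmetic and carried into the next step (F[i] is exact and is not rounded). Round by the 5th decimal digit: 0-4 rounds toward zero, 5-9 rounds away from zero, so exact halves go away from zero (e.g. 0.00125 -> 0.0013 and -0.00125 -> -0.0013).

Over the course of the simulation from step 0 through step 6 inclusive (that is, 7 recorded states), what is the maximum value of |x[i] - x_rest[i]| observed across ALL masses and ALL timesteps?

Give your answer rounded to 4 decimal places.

Step 0: x=[7.0000 9.0000] v=[-1.0000 0.0000]
Step 1: x=[5.8750 9.7500] v=[-2.2500 1.5000]
Step 2: x=[4.5000 10.7813] v=[-2.7500 2.0625]
Step 3: x=[3.3477 11.4923] v=[-2.3047 1.4219]
Step 4: x=[2.7950 11.4171] v=[-1.1055 -0.1504]
Step 5: x=[2.9707 10.4364] v=[0.3513 -1.9615]
Step 6: x=[3.7083 8.8392] v=[1.4751 -3.1944]
Max displacement = 2.2050

Answer: 2.2050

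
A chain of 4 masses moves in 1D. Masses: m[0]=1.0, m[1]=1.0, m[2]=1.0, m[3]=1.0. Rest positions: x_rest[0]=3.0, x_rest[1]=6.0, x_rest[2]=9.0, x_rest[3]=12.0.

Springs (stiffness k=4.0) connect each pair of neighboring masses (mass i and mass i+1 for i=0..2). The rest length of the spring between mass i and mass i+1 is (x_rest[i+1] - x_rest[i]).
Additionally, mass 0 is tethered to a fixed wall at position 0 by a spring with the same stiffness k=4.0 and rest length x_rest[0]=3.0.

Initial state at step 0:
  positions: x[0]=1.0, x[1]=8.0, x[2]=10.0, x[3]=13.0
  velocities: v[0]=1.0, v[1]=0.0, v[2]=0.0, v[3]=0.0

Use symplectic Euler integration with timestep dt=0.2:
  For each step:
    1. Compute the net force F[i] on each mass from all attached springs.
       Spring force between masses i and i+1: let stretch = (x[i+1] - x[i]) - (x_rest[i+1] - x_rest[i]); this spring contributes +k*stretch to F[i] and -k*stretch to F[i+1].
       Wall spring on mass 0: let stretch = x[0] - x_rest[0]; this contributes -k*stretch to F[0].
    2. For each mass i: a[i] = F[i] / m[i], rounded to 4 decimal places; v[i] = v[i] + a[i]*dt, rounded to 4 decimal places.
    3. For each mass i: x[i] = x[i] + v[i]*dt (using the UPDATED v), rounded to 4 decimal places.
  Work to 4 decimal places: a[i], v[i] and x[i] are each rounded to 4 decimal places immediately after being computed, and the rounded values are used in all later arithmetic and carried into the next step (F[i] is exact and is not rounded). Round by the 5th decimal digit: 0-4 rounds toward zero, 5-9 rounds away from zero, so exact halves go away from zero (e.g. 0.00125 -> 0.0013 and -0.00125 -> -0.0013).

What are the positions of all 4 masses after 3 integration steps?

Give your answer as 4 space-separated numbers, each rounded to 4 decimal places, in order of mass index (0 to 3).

Answer: 5.1625 5.2460 10.2002 13.0952

Derivation:
Step 0: x=[1.0000 8.0000 10.0000 13.0000] v=[1.0000 0.0000 0.0000 0.0000]
Step 1: x=[2.1600 7.2000 10.1600 13.0000] v=[5.8000 -4.0000 0.8000 0.0000]
Step 2: x=[3.7808 6.0672 10.3008 13.0256] v=[8.1040 -5.6640 0.7040 0.1280]
Step 3: x=[5.1625 5.2460 10.2002 13.0952] v=[6.9085 -4.1062 -0.5030 0.3482]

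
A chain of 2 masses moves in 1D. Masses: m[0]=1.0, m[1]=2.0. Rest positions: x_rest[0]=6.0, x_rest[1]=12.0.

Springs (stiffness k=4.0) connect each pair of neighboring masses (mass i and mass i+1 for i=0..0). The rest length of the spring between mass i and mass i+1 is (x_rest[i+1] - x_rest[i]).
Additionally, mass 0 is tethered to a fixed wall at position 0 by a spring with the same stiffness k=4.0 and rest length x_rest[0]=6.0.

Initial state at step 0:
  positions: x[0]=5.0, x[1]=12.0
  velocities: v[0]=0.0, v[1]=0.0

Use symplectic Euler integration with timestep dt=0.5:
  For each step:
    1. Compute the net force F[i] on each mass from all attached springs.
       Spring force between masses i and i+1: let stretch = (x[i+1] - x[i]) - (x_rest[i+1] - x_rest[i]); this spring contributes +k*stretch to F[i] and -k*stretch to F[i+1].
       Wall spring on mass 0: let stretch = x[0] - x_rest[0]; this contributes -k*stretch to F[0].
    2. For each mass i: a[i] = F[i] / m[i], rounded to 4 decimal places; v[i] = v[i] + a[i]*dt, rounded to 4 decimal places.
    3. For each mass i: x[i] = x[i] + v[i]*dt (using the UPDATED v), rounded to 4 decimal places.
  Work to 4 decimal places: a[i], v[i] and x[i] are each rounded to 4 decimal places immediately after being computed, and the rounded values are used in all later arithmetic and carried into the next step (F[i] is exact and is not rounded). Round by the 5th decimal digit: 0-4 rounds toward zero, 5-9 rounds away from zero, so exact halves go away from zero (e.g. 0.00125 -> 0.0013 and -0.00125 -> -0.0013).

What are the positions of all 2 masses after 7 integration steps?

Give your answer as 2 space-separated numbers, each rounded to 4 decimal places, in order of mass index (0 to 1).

Answer: 4.8594 12.5860

Derivation:
Step 0: x=[5.0000 12.0000] v=[0.0000 0.0000]
Step 1: x=[7.0000 11.5000] v=[4.0000 -1.0000]
Step 2: x=[6.5000 11.7500] v=[-1.0000 0.5000]
Step 3: x=[4.7500 12.3750] v=[-3.5000 1.2500]
Step 4: x=[5.8750 12.1875] v=[2.2500 -0.3750]
Step 5: x=[7.4375 11.8438] v=[3.1250 -0.6875]
Step 6: x=[5.9688 12.2969] v=[-2.9374 0.9062]
Step 7: x=[4.8594 12.5860] v=[-2.2188 0.5781]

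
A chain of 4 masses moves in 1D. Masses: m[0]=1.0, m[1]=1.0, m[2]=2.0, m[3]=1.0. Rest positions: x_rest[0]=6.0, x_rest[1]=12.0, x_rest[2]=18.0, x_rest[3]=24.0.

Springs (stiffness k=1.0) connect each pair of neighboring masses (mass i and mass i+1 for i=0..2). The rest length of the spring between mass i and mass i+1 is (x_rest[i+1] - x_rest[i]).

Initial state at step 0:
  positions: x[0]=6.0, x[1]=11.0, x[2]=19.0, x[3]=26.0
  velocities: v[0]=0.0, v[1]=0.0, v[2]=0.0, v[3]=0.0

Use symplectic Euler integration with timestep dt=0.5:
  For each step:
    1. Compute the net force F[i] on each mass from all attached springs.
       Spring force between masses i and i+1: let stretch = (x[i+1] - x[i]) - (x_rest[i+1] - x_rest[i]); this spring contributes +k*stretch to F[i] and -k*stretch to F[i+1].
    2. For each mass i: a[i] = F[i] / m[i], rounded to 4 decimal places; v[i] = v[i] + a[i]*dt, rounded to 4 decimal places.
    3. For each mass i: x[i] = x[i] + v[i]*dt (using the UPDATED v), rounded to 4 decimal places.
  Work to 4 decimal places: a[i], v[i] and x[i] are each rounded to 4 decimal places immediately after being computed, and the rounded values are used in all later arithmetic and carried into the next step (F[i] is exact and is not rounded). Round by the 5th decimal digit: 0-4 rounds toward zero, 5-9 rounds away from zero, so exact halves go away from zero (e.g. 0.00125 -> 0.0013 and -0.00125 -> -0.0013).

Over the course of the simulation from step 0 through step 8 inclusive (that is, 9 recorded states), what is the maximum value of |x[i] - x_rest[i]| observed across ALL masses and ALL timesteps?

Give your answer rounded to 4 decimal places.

Answer: 2.3793

Derivation:
Step 0: x=[6.0000 11.0000 19.0000 26.0000] v=[0.0000 0.0000 0.0000 0.0000]
Step 1: x=[5.7500 11.7500 18.8750 25.7500] v=[-0.5000 1.5000 -0.2500 -0.5000]
Step 2: x=[5.5000 12.7813 18.7188 25.2813] v=[-0.5000 2.0625 -0.3125 -0.9375]
Step 3: x=[5.5704 13.4766 18.6407 24.6719] v=[0.1407 1.3906 -0.1563 -1.2188]
Step 4: x=[6.1173 13.4864 18.6710 24.0547] v=[1.0938 0.0196 0.0605 -1.2344]
Step 5: x=[7.0065 12.9501 18.7262 23.5916] v=[1.7784 -1.0727 0.1103 -0.9263]
Step 6: x=[7.8816 12.3719 18.6675 23.4121] v=[1.7502 -1.1565 -0.1174 -0.3590]
Step 7: x=[8.3793 12.2450 18.4149 23.5465] v=[0.9954 -0.2539 -0.5052 0.2687]
Step 8: x=[8.3434 12.6941 18.0325 23.8980] v=[-0.0718 0.8982 -0.7648 0.7029]
Max displacement = 2.3793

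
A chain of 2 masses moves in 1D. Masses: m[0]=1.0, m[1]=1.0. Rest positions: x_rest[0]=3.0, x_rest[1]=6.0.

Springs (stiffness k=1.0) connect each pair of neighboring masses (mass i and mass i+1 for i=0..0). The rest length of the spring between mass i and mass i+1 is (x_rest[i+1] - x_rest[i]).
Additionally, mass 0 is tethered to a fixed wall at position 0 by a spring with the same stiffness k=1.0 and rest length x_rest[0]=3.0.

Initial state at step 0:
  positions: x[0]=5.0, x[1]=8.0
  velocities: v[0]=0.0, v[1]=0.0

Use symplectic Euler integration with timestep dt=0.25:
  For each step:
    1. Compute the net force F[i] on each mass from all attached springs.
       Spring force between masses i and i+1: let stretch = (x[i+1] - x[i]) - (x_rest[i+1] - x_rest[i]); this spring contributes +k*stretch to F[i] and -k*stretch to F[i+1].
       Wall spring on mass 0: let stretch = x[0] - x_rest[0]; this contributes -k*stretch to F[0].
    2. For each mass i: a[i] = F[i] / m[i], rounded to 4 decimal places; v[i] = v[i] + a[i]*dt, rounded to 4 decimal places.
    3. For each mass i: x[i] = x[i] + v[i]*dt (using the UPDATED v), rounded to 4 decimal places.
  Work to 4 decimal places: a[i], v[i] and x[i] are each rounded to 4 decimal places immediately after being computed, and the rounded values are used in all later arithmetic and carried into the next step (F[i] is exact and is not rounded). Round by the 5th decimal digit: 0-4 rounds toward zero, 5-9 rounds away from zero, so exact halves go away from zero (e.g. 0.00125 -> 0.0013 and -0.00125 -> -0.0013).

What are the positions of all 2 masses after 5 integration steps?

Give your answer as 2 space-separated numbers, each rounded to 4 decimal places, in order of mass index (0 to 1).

Answer: 3.6070 7.7654

Derivation:
Step 0: x=[5.0000 8.0000] v=[0.0000 0.0000]
Step 1: x=[4.8750 8.0000] v=[-0.5000 0.0000]
Step 2: x=[4.6406 7.9922] v=[-0.9375 -0.0313]
Step 3: x=[4.3257 7.9624] v=[-1.2598 -0.1192]
Step 4: x=[3.9677 7.8928] v=[-1.4321 -0.2784]
Step 5: x=[3.6070 7.7654] v=[-1.4428 -0.5097]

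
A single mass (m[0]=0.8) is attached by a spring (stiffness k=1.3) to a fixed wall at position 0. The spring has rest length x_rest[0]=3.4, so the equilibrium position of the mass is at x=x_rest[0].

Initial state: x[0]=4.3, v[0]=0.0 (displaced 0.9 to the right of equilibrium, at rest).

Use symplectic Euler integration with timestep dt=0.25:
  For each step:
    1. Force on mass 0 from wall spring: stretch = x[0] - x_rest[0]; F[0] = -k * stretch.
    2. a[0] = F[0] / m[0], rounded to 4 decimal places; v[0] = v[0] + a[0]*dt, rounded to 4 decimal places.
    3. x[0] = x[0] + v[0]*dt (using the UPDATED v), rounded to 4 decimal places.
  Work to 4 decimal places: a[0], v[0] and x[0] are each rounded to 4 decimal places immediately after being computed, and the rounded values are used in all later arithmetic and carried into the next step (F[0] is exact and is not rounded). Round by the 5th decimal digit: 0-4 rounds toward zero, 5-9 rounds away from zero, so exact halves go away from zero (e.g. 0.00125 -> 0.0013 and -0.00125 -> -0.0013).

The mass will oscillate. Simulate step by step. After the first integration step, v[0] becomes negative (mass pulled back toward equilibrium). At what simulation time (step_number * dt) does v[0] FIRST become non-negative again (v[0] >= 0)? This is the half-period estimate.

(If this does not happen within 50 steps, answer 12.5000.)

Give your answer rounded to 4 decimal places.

Step 0: x=[4.3000] v=[0.0000]
Step 1: x=[4.2086] v=[-0.3656]
Step 2: x=[4.0351] v=[-0.6941]
Step 3: x=[3.7971] v=[-0.9521]
Step 4: x=[3.5188] v=[-1.1134]
Step 5: x=[3.2284] v=[-1.1617]
Step 6: x=[2.9554] v=[-1.0920]
Step 7: x=[2.7276] v=[-0.9114]
Step 8: x=[2.5681] v=[-0.6382]
Step 9: x=[2.4930] v=[-0.3003]
Step 10: x=[2.5101] v=[0.0682]
First v>=0 after going negative at step 10, time=2.5000

Answer: 2.5000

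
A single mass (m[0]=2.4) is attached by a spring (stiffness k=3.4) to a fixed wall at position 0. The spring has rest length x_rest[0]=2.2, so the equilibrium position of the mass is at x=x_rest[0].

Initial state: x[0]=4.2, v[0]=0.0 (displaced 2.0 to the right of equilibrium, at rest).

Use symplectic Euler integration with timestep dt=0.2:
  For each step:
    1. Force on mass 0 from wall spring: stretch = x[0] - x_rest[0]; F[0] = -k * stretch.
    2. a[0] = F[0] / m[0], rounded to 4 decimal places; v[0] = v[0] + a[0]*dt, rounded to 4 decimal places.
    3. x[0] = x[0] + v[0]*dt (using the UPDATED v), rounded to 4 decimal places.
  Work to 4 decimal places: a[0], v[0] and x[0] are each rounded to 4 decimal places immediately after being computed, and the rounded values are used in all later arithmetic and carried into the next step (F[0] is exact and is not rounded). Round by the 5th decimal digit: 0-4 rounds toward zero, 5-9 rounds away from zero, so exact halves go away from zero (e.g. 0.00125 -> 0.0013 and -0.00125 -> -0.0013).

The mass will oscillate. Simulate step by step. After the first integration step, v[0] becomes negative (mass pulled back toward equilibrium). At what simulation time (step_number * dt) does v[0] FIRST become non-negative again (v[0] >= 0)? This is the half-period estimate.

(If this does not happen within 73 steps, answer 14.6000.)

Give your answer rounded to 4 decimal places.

Step 0: x=[4.2000] v=[0.0000]
Step 1: x=[4.0867] v=[-0.5667]
Step 2: x=[3.8664] v=[-1.1013]
Step 3: x=[3.5517] v=[-1.5734]
Step 4: x=[3.1604] v=[-1.9564]
Step 5: x=[2.7147] v=[-2.2285]
Step 6: x=[2.2398] v=[-2.3743]
Step 7: x=[1.7627] v=[-2.3856]
Step 8: x=[1.3104] v=[-2.2617]
Step 9: x=[0.9085] v=[-2.0096]
Step 10: x=[0.5798] v=[-1.6437]
Step 11: x=[0.3429] v=[-1.1846]
Step 12: x=[0.2112] v=[-0.6584]
Step 13: x=[0.1922] v=[-0.0949]
Step 14: x=[0.2870] v=[0.4740]
First v>=0 after going negative at step 14, time=2.8000

Answer: 2.8000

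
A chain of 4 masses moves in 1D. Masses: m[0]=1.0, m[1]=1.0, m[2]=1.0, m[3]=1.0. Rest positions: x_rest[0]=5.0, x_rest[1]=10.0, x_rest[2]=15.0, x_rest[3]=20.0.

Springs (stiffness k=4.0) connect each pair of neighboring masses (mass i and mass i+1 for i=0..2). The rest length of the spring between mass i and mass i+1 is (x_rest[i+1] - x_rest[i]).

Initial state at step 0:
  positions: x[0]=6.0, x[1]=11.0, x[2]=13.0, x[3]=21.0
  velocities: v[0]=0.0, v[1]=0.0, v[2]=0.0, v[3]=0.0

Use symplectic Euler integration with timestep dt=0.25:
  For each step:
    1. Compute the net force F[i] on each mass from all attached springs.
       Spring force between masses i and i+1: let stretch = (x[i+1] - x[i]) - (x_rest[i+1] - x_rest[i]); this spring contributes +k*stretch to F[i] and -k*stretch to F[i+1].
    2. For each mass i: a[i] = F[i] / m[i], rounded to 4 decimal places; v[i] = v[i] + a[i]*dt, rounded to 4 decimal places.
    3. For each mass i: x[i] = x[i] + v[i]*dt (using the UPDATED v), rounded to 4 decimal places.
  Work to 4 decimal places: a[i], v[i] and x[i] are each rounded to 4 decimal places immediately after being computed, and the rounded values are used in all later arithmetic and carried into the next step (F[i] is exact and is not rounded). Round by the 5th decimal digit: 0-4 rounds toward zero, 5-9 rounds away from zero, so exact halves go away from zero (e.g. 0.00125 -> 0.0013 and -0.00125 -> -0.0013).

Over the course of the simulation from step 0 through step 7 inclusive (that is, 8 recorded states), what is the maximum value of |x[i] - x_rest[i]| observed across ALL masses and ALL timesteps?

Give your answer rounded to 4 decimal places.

Step 0: x=[6.0000 11.0000 13.0000 21.0000] v=[0.0000 0.0000 0.0000 0.0000]
Step 1: x=[6.0000 10.2500 14.5000 20.2500] v=[0.0000 -3.0000 6.0000 -3.0000]
Step 2: x=[5.8125 9.5000 16.3750 19.3125] v=[-0.7500 -3.0000 7.5000 -3.7500]
Step 3: x=[5.2969 9.5469 17.2656 18.8906] v=[-2.0625 0.1875 3.5625 -1.6875]
Step 4: x=[4.5938 10.4610 16.6328 19.3125] v=[-2.8125 3.6562 -2.5312 1.6875]
Step 5: x=[4.1075 11.4512 15.1270 20.3145] v=[-1.9453 3.9608 -6.0233 4.0078]
Step 6: x=[4.2071 11.5244 13.9991 21.2696] v=[0.3984 0.2929 -4.5116 3.8203]
Step 7: x=[4.8860 10.3870 14.0702 21.6571] v=[2.7157 -4.5497 0.2842 1.5498]
Max displacement = 2.2656

Answer: 2.2656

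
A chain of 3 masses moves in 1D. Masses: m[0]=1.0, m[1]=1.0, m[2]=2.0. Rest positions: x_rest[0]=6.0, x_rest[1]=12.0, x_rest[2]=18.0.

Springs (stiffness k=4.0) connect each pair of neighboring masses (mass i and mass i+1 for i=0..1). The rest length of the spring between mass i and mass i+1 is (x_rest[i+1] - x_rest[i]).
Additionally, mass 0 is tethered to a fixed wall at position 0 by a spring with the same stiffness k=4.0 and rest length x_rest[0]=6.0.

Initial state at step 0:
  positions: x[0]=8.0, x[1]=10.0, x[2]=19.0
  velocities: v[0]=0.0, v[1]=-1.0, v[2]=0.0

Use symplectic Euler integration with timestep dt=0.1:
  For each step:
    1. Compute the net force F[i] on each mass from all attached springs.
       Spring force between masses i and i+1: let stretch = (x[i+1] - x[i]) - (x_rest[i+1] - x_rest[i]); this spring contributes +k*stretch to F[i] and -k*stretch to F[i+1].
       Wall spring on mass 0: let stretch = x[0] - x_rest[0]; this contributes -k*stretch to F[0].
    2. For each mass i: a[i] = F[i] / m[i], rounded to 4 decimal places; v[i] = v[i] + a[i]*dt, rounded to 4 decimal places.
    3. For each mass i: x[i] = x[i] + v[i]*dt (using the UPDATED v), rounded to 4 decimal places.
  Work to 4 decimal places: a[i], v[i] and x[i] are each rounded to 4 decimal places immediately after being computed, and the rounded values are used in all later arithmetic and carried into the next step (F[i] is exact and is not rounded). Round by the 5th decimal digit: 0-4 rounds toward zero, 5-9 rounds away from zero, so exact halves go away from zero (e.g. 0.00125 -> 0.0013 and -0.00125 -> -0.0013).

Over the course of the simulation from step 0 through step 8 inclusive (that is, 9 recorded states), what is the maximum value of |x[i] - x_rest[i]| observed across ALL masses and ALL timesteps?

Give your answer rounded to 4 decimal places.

Step 0: x=[8.0000 10.0000 19.0000] v=[0.0000 -1.0000 0.0000]
Step 1: x=[7.7600 10.1800 18.9400] v=[-2.4000 1.8000 -0.6000]
Step 2: x=[7.3064 10.6136 18.8248] v=[-4.5360 4.3360 -1.1520]
Step 3: x=[6.6928 11.2434 18.6654] v=[-6.1357 6.2976 -1.5942]
Step 4: x=[5.9935 11.9880 18.4775] v=[-6.9926 7.4462 -1.8786]
Step 5: x=[5.2943 12.7524 18.2799] v=[-6.9922 7.6442 -1.9765]
Step 6: x=[4.6816 13.4396 18.0917] v=[-6.1267 6.8720 -1.8820]
Step 7: x=[4.2320 13.9626 17.9305] v=[-4.4961 5.2296 -1.6124]
Step 8: x=[4.0023 14.2551 17.8099] v=[-2.2967 2.9245 -1.2060]
Max displacement = 2.2551

Answer: 2.2551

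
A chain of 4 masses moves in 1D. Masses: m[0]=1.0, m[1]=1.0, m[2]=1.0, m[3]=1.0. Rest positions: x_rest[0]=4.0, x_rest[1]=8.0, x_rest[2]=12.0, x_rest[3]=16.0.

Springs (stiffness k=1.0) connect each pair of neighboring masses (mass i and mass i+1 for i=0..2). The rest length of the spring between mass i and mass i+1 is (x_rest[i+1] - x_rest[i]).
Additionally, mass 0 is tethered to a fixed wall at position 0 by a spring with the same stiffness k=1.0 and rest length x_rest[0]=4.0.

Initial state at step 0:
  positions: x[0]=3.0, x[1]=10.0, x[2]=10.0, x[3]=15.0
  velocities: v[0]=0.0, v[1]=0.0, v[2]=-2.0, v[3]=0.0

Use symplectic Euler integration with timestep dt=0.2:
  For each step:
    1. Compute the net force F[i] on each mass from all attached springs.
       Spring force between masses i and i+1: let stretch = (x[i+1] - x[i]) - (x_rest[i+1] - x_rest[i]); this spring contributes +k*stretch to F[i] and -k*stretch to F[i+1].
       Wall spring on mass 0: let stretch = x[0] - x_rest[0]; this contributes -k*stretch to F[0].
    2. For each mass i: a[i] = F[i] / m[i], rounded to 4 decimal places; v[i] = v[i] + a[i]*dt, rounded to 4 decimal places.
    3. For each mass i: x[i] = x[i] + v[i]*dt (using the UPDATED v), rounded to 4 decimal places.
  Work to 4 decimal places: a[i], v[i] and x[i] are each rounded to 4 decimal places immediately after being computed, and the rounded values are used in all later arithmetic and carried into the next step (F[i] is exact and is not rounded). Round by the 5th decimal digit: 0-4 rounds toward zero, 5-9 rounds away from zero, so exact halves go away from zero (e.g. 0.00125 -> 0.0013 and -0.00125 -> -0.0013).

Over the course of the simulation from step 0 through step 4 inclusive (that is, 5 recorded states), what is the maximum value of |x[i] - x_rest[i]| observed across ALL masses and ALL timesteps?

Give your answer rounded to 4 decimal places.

Step 0: x=[3.0000 10.0000 10.0000 15.0000] v=[0.0000 0.0000 -2.0000 0.0000]
Step 1: x=[3.1600 9.7200 9.8000 14.9600] v=[0.8000 -1.4000 -1.0000 -0.2000]
Step 2: x=[3.4560 9.1808 9.8032 14.8736] v=[1.4800 -2.6960 0.0160 -0.4320]
Step 3: x=[3.8428 8.4375 9.9843 14.7444] v=[1.9338 -3.7165 0.9056 -0.6461]
Step 4: x=[4.2596 7.5723 10.2940 14.5848] v=[2.0842 -4.3261 1.5483 -0.7981]
Max displacement = 2.2000

Answer: 2.2000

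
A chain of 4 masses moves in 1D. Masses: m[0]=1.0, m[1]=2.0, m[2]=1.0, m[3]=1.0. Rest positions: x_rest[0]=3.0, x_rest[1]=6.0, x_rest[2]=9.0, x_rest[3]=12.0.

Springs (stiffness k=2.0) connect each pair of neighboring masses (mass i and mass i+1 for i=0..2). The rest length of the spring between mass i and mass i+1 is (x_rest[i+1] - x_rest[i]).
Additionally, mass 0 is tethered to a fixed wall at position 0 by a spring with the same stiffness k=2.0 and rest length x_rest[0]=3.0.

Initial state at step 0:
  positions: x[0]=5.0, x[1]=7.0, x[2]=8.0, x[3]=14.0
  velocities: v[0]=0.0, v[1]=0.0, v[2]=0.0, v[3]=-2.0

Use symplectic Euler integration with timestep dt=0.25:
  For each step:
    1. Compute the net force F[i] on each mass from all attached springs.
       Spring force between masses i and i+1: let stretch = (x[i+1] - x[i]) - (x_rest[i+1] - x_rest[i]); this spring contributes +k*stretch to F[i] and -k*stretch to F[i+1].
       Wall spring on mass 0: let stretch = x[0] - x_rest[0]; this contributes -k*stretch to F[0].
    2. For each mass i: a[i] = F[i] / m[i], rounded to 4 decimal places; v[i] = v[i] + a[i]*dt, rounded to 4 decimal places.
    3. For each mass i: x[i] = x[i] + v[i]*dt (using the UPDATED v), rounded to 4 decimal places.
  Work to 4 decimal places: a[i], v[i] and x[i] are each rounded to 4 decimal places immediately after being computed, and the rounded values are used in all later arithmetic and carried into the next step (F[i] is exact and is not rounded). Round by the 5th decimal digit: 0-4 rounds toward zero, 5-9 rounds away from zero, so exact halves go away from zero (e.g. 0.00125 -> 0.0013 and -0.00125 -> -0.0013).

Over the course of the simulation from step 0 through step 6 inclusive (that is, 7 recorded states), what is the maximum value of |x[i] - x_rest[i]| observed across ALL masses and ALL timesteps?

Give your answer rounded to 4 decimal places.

Answer: 2.0679

Derivation:
Step 0: x=[5.0000 7.0000 8.0000 14.0000] v=[0.0000 0.0000 0.0000 -2.0000]
Step 1: x=[4.6250 6.9375 8.6250 13.1250] v=[-1.5000 -0.2500 2.5000 -3.5000]
Step 2: x=[3.9609 6.8359 9.6016 12.0625] v=[-2.6563 -0.4063 3.9063 -4.2500]
Step 3: x=[3.1611 6.7275 10.5401 11.0674] v=[-3.1993 -0.4336 3.7539 -3.9805]
Step 4: x=[2.4119 6.6345 11.0679 10.3814] v=[-2.9967 -0.3721 2.1113 -2.7442]
Step 5: x=[1.8891 6.5547 10.9557 10.1562] v=[-2.0914 -0.3194 -0.4487 -0.9010]
Step 6: x=[1.7133 6.4583 10.1935 10.4059] v=[-0.7032 -0.3856 -3.0490 0.9988]
Max displacement = 2.0679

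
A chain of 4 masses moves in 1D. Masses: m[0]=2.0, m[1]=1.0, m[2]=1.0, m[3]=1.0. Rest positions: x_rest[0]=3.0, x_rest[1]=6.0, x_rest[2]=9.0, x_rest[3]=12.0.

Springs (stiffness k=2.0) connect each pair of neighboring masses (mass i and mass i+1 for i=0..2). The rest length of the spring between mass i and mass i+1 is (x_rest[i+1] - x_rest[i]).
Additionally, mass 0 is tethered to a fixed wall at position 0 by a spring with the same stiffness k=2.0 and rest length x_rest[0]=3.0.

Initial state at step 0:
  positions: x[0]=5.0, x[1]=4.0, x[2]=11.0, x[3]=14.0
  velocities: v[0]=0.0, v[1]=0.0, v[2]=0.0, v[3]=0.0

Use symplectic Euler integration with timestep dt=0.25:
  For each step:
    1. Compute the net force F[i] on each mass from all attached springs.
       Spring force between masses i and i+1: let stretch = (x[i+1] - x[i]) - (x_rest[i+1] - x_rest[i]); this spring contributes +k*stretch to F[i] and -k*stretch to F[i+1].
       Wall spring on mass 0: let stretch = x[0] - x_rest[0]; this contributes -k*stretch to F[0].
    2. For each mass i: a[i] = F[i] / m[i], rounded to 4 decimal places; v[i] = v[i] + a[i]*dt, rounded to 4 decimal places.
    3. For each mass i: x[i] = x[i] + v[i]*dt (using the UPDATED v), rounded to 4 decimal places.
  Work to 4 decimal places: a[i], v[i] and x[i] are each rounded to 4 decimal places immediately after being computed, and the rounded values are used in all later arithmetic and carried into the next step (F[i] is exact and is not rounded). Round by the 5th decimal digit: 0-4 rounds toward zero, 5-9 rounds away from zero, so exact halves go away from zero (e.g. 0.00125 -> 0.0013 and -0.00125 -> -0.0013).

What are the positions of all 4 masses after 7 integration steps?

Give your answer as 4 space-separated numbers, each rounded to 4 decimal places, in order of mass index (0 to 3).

Answer: 2.5290 7.6223 11.3273 11.6740

Derivation:
Step 0: x=[5.0000 4.0000 11.0000 14.0000] v=[0.0000 0.0000 0.0000 0.0000]
Step 1: x=[4.6250 5.0000 10.5000 14.0000] v=[-1.5000 4.0000 -2.0000 0.0000]
Step 2: x=[3.9844 6.6406 9.7500 13.9375] v=[-2.5625 6.5625 -3.0000 -0.2500]
Step 3: x=[3.2608 8.3379 9.1348 13.7266] v=[-2.8946 6.7891 -2.4610 -0.8438]
Step 4: x=[2.6507 9.5002 8.9939 13.3167] v=[-2.4405 4.6490 -0.5636 -1.6397]
Step 5: x=[2.3030 9.7430 9.4567 12.7414] v=[-1.3908 0.9711 1.8510 -2.3011]
Step 6: x=[2.2764 9.0200 10.3658 12.1305] v=[-0.1066 -2.8921 3.6365 -2.4435]
Step 7: x=[2.5290 7.6223 11.3273 11.6740] v=[1.0102 -5.5910 3.8460 -1.8259]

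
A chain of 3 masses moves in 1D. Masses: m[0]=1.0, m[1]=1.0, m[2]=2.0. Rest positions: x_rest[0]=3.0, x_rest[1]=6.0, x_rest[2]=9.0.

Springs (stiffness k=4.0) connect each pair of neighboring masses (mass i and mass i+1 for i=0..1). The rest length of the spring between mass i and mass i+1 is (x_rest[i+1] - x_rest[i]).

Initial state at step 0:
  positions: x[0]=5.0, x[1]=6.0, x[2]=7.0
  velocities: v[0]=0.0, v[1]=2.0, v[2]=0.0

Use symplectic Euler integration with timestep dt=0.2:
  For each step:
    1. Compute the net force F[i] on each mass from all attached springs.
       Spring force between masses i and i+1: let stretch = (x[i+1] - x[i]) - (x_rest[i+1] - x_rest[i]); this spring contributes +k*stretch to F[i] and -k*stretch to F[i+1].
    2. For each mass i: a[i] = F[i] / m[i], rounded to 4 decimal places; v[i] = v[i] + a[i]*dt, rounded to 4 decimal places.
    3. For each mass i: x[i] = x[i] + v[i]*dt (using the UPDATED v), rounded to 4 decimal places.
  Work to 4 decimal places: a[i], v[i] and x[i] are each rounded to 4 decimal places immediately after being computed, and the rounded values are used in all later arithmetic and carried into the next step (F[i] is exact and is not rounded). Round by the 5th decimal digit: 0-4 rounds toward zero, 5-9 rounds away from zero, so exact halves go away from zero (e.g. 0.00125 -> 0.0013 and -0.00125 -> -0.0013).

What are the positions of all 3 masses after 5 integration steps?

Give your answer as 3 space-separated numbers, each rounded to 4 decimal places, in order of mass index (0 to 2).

Step 0: x=[5.0000 6.0000 7.0000] v=[0.0000 2.0000 0.0000]
Step 1: x=[4.6800 6.4000 7.1600] v=[-1.6000 2.0000 0.8000]
Step 2: x=[4.1552 6.6464 7.4992] v=[-2.6240 1.2320 1.6960]
Step 3: x=[3.5490 6.6307 8.0102] v=[-3.0310 -0.0787 2.5549]
Step 4: x=[2.9559 6.3426 8.6508] v=[-2.9656 -1.4405 3.2031]
Step 5: x=[2.4247 5.8819 9.3468] v=[-2.6562 -2.3033 3.4798]

Answer: 2.4247 5.8819 9.3468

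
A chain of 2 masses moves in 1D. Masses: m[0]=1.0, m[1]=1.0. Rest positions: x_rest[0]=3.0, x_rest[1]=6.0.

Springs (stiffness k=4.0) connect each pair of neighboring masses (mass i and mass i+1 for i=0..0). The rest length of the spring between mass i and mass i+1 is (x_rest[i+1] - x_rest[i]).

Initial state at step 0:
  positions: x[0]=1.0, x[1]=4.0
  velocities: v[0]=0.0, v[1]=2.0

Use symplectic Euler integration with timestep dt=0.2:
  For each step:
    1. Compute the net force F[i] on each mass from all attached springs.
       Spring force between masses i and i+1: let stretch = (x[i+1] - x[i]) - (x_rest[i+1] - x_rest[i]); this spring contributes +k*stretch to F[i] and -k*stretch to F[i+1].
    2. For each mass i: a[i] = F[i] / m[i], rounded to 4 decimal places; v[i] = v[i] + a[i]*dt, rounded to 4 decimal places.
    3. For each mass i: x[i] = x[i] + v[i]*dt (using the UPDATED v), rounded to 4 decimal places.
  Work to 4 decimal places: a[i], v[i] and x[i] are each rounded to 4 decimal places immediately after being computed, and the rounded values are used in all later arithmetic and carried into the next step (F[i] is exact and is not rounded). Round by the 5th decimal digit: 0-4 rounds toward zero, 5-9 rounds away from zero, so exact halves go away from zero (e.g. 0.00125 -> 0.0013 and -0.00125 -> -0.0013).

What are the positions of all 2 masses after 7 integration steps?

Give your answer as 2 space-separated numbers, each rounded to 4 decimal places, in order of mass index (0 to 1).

Answer: 2.6825 5.1175

Derivation:
Step 0: x=[1.0000 4.0000] v=[0.0000 2.0000]
Step 1: x=[1.0000 4.4000] v=[0.0000 2.0000]
Step 2: x=[1.0640 4.7360] v=[0.3200 1.6800]
Step 3: x=[1.2355 4.9645] v=[0.8576 1.1424]
Step 4: x=[1.5237 5.0763] v=[1.4408 0.5592]
Step 5: x=[1.9003 5.0997] v=[1.8829 0.1171]
Step 6: x=[2.3088 5.0912] v=[2.0424 -0.0424]
Step 7: x=[2.6825 5.1175] v=[1.8683 0.1317]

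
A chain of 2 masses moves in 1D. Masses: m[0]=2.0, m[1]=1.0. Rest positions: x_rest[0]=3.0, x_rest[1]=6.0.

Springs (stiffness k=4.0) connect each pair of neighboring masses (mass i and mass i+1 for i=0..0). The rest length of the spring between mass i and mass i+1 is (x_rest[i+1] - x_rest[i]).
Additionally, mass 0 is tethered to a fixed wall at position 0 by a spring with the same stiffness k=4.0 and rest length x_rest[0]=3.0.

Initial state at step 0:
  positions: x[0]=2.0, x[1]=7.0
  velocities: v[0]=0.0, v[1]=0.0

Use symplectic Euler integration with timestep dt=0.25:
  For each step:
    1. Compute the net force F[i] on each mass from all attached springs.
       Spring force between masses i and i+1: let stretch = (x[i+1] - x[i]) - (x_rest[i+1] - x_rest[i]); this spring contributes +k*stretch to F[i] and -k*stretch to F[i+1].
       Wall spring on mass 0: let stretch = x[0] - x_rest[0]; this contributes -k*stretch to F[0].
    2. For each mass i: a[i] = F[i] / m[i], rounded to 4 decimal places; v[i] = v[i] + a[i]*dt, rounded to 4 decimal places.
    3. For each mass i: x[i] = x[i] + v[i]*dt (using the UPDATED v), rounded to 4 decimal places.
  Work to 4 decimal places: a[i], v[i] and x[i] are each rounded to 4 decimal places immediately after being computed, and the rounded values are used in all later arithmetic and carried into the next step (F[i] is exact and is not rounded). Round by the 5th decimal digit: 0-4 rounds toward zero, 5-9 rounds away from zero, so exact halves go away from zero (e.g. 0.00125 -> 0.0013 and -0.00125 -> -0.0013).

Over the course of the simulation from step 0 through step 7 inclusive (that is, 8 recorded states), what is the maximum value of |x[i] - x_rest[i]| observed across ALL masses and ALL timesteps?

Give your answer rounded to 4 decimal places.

Step 0: x=[2.0000 7.0000] v=[0.0000 0.0000]
Step 1: x=[2.3750 6.5000] v=[1.5000 -2.0000]
Step 2: x=[2.9688 5.7188] v=[2.3750 -3.1250]
Step 3: x=[3.5352 5.0001] v=[2.2656 -2.8750]
Step 4: x=[3.8428 4.6651] v=[1.2305 -1.3399]
Step 5: x=[3.7729 4.8746] v=[-0.2798 0.8378]
Step 6: x=[3.3691 5.5586] v=[-1.6154 2.7361]
Step 7: x=[2.8178 6.4453] v=[-2.2052 3.5466]
Max displacement = 1.3349

Answer: 1.3349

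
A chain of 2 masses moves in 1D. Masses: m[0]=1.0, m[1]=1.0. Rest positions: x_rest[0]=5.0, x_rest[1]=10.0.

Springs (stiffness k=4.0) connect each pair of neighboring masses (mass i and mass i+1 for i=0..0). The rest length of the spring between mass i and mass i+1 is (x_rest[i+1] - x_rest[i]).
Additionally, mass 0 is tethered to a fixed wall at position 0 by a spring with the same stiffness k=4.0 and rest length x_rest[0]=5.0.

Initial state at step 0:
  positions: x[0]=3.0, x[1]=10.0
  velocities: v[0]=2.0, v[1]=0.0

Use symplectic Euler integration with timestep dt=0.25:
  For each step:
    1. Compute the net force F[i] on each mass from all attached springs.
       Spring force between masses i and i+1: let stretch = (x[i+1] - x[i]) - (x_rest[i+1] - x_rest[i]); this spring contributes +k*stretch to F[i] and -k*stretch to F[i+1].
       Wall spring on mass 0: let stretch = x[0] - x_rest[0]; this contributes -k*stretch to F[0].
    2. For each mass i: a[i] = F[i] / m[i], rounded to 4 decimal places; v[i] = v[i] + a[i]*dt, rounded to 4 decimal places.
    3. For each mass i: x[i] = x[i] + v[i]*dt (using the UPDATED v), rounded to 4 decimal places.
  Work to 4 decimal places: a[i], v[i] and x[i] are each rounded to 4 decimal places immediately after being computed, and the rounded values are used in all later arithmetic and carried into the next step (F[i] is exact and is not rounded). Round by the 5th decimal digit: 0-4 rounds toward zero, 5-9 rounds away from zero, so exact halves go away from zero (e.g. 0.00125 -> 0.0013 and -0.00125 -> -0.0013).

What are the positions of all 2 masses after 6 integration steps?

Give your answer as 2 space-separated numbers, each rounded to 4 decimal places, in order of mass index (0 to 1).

Step 0: x=[3.0000 10.0000] v=[2.0000 0.0000]
Step 1: x=[4.5000 9.5000] v=[6.0000 -2.0000]
Step 2: x=[6.1250 9.0000] v=[6.5000 -2.0000]
Step 3: x=[6.9375 9.0313] v=[3.2500 0.1250]
Step 4: x=[6.5391 9.7891] v=[-1.5937 3.0312]
Step 5: x=[5.3184 10.9844] v=[-4.8828 4.7812]
Step 6: x=[4.1846 12.0132] v=[-4.5352 4.1152]

Answer: 4.1846 12.0132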